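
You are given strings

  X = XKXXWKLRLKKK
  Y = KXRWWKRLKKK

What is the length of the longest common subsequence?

Match K (X #2, Y #1), X (X #3, Y #2), W (X #5, Y #5), K (X #6, Y #6), R (X #8, Y #7), L (X #9, Y #8), K (X #10, Y #9), K (X #11, Y #10), K (X #12, Y #11) — 9 characters in the same relative order in both. dp[12][11] = 9 confirms this is the maximum.

9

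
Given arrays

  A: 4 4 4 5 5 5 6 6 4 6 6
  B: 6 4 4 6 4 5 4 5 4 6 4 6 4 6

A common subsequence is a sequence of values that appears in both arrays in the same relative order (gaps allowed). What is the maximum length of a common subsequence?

9

Match 4 [1,2], 4 [2,3], 4 [3,5], 5 [4,6], 5 [5,8], 6 [7,10], 6 [8,12], 4 [9,13], 6 [11,14] — 9 values in the same relative order in both. Since dp[11][14] = 9, nothing longer is possible.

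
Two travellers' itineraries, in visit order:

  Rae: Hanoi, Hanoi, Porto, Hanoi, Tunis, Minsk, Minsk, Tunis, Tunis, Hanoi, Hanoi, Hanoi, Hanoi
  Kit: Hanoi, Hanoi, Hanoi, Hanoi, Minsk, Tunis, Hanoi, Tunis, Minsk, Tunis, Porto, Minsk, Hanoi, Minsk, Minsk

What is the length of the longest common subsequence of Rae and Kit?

7

Pick Hanoi (Rae #1, Kit #3), then Hanoi (Rae #2, Kit #4), then Hanoi (Rae #4, Kit #7), then Tunis (Rae #5, Kit #8), then Minsk (Rae #6, Kit #9), then Minsk (Rae #7, Kit #12), then Hanoi (Rae #10, Kit #13); all 7 stops appear in both, in order. Since dp[13][15] = 7, nothing longer is possible.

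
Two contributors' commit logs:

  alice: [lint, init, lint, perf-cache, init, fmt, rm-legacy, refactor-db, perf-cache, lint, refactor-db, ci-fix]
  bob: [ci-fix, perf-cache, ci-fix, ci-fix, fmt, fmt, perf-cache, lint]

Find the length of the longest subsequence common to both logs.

4

Match perf-cache (alice #4, bob #2) → fmt (alice #6, bob #6) → perf-cache (alice #9, bob #7) → lint (alice #10, bob #8) — 4 commits in the same relative order in both. The LCS DP gives dp[12][8] = 4, so this is optimal.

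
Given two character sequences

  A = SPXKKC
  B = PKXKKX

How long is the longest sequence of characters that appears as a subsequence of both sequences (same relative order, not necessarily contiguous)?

Let dp[i][j] be the LCS length of the first i characters of A and the first j characters of B. dp[i][j] = dp[i-1][j-1]+1 when the i-th and j-th characters match, else max(dp[i-1][j], dp[i][j-1]).
    ·  P  K  X  K  K  X
 ·  0  0  0  0  0  0  0
 S  0  0  0  0  0  0  0
 P  0  1  1  1  1  1  1
 X  0  1  1  2  2  2  2
 K  0  1  2  2  3  3  3
 K  0  1  2  2  3  4  4
 C  0  1  2  2  3  4  4
dp[6][6] = 4. One LCS (by backtracking along matches): PXKK.

4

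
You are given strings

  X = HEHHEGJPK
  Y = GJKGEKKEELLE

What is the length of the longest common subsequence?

Let dp[i][j] be the LCS length of the first i characters of X and the first j characters of Y. dp[i][j] = dp[i-1][j-1]+1 when the i-th and j-th characters match, else max(dp[i-1][j], dp[i][j-1]).
    ·  G  J  K  G  E  K  K  E  E  L  L  E
 ·  0  0  0  0  0  0  0  0  0  0  0  0  0
 H  0  0  0  0  0  0  0  0  0  0  0  0  0
 E  0  0  0  0  0  1  1  1  1  1  1  1  1
 H  0  0  0  0  0  1  1  1  1  1  1  1  1
 H  0  0  0  0  0  1  1  1  1  1  1  1  1
 E  0  0  0  0  0  1  1  1  2  2  2  2  2
 G  0  1  1  1  1  1  1  1  2  2  2  2  2
 J  0  1  2  2  2  2  2  2  2  2  2  2  2
 P  0  1  2  2  2  2  2  2  2  2  2  2  2
 K  0  1  2  3  3  3  3  3  3  3  3  3  3
dp[9][12] = 3. One LCS (by backtracking along matches): GJK.

3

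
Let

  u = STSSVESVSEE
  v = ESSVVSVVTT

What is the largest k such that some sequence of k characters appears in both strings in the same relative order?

5

Taking S at u[1]=v[2], S at u[3]=v[3], S at u[4]=v[6], V at u[5]=v[7], V at u[8]=v[8] gives a common subsequence of length 5. dp[11][10] = 5 confirms this is the maximum.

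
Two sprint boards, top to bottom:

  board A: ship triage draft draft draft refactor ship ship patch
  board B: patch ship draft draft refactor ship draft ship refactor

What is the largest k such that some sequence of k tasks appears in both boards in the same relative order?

6

Match ship (board A #1, board B #2) → draft (board A #4, board B #3) → draft (board A #5, board B #4) → refactor (board A #6, board B #5) → ship (board A #7, board B #6) → ship (board A #8, board B #8) — 6 tasks in the same relative order in both. The LCS DP gives dp[9][9] = 6, so this is optimal.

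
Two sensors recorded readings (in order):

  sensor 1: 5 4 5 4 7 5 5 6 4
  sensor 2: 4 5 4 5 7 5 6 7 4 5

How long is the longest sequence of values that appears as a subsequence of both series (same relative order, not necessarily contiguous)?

7

Let dp[i][j] be the LCS length of the first i values of sensor 1 and the first j values of sensor 2. dp[i][j] = dp[i-1][j-1]+1 when the i-th and j-th values match, else max(dp[i-1][j], dp[i][j-1]).
    ·  4  5  4  5  7  5  6  7  4  5
 ·  0  0  0  0  0  0  0  0  0  0  0
 5  0  0  1  1  1  1  1  1  1  1  1
 4  0  1  1  2  2  2  2  2  2  2  2
 5  0  1  2  2  3  3  3  3  3  3  3
 4  0  1  2  3  3  3  3  3  3  4  4
 7  0  1  2  3  3  4  4  4  4  4  4
 5  0  1  2  3  4  4  5  5  5  5  5
 5  0  1  2  3  4  4  5  5  5  5  6
 6  0  1  2  3  4  4  5  6  6  6  6
 4  0  1  2  3  4  4  5  6  6  7  7
dp[9][10] = 7. One LCS (by backtracking along matches): 5, 4, 5, 7, 5, 6, 4.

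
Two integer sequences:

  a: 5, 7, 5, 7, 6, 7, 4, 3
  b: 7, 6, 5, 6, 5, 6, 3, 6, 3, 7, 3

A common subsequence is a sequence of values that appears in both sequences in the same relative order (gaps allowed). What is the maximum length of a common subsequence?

5

Pick 5 at a[1]=b[3], 5 at a[3]=b[5], 6 at a[5]=b[8], 7 at a[6]=b[10], 3 at a[8]=b[11]; all 5 values appear in both, in order, and the DP table's final entry dp[8][11] is also 5, so no common subsequence is longer.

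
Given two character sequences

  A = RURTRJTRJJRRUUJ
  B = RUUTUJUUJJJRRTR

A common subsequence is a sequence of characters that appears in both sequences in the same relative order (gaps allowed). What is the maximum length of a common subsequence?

8

Pick R [1,1] → U [2,3] → T [4,4] → J [6,9] → J [9,10] → J [10,11] → R [11,13] → R [12,15]; all 8 characters appear in both, in order. dp[15][15] = 8 confirms this is the maximum.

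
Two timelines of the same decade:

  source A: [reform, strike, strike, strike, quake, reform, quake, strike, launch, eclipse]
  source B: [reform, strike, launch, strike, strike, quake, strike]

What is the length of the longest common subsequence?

6

One common subsequence of length 6: reform (source A #1, source B #1) → strike (source A #2, source B #2) → strike (source A #3, source B #4) → strike (source A #4, source B #5) → quake (source A #7, source B #6) → strike (source A #8, source B #7). Since dp[10][7] = 6, nothing longer is possible.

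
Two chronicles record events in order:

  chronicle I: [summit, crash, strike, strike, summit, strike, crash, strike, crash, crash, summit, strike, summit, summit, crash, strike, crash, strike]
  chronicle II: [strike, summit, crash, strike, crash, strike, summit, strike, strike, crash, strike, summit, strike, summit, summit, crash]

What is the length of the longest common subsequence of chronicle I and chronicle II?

Pick summit [1,2], crash [2,3], strike [3,4], strike [4,6], summit [5,7], strike [6,9], crash [7,10], strike [8,11], summit [11,12], strike [12,13], summit [13,14], summit [14,15], crash [17,16]; all 13 events appear in both, in order. dp[18][16] = 13 confirms this is the maximum.

13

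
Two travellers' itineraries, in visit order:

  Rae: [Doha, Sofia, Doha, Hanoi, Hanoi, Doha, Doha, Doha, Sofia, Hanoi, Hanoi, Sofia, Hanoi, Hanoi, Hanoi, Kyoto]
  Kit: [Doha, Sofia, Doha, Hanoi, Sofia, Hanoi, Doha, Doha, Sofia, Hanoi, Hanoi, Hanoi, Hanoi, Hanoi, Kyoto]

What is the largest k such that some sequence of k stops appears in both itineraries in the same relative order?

14

Pick Doha (Rae #1, Kit #1) → Sofia (Rae #2, Kit #2) → Doha (Rae #3, Kit #3) → Hanoi (Rae #4, Kit #4) → Hanoi (Rae #5, Kit #6) → Doha (Rae #7, Kit #7) → Doha (Rae #8, Kit #8) → Sofia (Rae #9, Kit #9) → Hanoi (Rae #10, Kit #10) → Hanoi (Rae #11, Kit #11) → Hanoi (Rae #13, Kit #12) → Hanoi (Rae #14, Kit #13) → Hanoi (Rae #15, Kit #14) → Kyoto (Rae #16, Kit #15); all 14 stops appear in both, in order. The LCS DP gives dp[16][15] = 14, so this is optimal.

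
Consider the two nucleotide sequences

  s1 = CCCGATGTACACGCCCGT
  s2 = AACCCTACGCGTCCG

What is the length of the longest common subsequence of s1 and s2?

11

One common subsequence of length 11: C (s1 #1, s2 #3), C (s1 #2, s2 #4), C (s1 #3, s2 #5), T (s1 #8, s2 #6), A (s1 #9, s2 #7), C (s1 #10, s2 #8), C (s1 #12, s2 #10), G (s1 #13, s2 #11), C (s1 #15, s2 #13), C (s1 #16, s2 #14), G (s1 #17, s2 #15). The LCS DP gives dp[18][15] = 11, so this is optimal.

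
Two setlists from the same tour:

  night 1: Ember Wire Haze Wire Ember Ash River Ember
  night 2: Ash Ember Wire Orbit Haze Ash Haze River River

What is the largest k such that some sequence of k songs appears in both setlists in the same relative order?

5

Pick Ember at night 1[1]=night 2[2], then Wire at night 1[2]=night 2[3], then Haze at night 1[3]=night 2[5], then Ash at night 1[6]=night 2[6], then River at night 1[7]=night 2[9]; all 5 songs appear in both, in order, and the DP table's final entry dp[8][9] is also 5, so no common subsequence is longer.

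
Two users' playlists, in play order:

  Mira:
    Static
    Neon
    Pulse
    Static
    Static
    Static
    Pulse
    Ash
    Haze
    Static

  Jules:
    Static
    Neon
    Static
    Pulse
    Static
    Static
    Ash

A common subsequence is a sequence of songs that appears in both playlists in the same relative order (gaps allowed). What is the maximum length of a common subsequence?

6

Taking Static [1,1]; then Neon [2,2]; then Pulse [3,4]; then Static [5,5]; then Static [6,6]; then Ash [8,7] gives a common subsequence of length 6, and the DP table's final entry dp[10][7] is also 6, so no common subsequence is longer.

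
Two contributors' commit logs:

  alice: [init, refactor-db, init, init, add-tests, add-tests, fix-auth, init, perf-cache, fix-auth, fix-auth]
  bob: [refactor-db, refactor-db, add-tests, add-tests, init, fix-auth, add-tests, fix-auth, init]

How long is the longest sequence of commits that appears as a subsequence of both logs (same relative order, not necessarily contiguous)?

Taking refactor-db (alice #2, bob #2), then add-tests (alice #5, bob #3), then add-tests (alice #6, bob #4), then init (alice #8, bob #5), then fix-auth (alice #10, bob #6), then fix-auth (alice #11, bob #8) gives a common subsequence of length 6, and the DP table's final entry dp[11][9] is also 6, so no common subsequence is longer.

6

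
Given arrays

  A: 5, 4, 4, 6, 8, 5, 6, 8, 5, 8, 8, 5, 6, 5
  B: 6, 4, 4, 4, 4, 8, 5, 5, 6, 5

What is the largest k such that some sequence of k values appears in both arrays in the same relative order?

Pick 4 (A #2, B #4); then 4 (A #3, B #5); then 8 (A #8, B #6); then 5 (A #9, B #7); then 5 (A #12, B #8); then 6 (A #13, B #9); then 5 (A #14, B #10); all 7 values appear in both, in order, and the DP table's final entry dp[14][10] is also 7, so no common subsequence is longer.

7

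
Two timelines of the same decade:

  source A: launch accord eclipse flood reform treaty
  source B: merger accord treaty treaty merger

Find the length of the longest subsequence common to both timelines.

2

One common subsequence of length 2: accord (source A #2, source B #2) → treaty (source A #6, source B #4). Since dp[6][5] = 2, nothing longer is possible.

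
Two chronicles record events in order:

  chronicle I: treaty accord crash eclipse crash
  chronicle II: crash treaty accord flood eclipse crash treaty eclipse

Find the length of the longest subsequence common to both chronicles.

4

One common subsequence of length 4: treaty at chronicle I[1]=chronicle II[2] → accord at chronicle I[2]=chronicle II[3] → crash at chronicle I[3]=chronicle II[6] → eclipse at chronicle I[4]=chronicle II[8]. Since dp[5][8] = 4, nothing longer is possible.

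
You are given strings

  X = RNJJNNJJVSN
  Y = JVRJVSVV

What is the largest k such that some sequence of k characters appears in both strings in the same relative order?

4

Let dp[i][j] be the LCS length of the first i characters of X and the first j characters of Y. dp[i][j] = dp[i-1][j-1]+1 when the i-th and j-th characters match, else max(dp[i-1][j], dp[i][j-1]).
    ·  J  V  R  J  V  S  V  V
 ·  0  0  0  0  0  0  0  0  0
 R  0  0  0  1  1  1  1  1  1
 N  0  0  0  1  1  1  1  1  1
 J  0  1  1  1  2  2  2  2  2
 J  0  1  1  1  2  2  2  2  2
 N  0  1  1  1  2  2  2  2  2
 N  0  1  1  1  2  2  2  2  2
 J  0  1  1  1  2  2  2  2  2
 J  0  1  1  1  2  2  2  2  2
 V  0  1  2  2  2  3  3  3  3
 S  0  1  2  2  2  3  4  4  4
 N  0  1  2  2  2  3  4  4  4
dp[11][8] = 4. One LCS (by backtracking along matches): RJVS.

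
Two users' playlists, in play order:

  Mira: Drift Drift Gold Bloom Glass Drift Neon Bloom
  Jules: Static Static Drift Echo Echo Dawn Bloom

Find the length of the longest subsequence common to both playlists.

2

Taking Drift (Mira #1, Jules #3), then Bloom (Mira #8, Jules #7) gives a common subsequence of length 2. dp[8][7] = 2 confirms this is the maximum.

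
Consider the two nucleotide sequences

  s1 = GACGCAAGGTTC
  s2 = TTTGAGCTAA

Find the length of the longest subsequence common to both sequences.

6

Let dp[i][j] be the LCS length of the first i bases of s1 and the first j bases of s2. dp[i][j] = dp[i-1][j-1]+1 when the i-th and j-th bases match, else max(dp[i-1][j], dp[i][j-1]).
    ·  T  T  T  G  A  G  C  T  A  A
 ·  0  0  0  0  0  0  0  0  0  0  0
 G  0  0  0  0  1  1  1  1  1  1  1
 A  0  0  0  0  1  2  2  2  2  2  2
 C  0  0  0  0  1  2  2  3  3  3  3
 G  0  0  0  0  1  2  3  3  3  3  3
 C  0  0  0  0  1  2  3  4  4  4  4
 A  0  0  0  0  1  2  3  4  4  5  5
 A  0  0  0  0  1  2  3  4  4  5  6
 G  0  0  0  0  1  2  3  4  4  5  6
 G  0  0  0  0  1  2  3  4  4  5  6
 T  0  1  1  1  1  2  3  4  5  5  6
 T  0  1  2  2  2  2  3  4  5  5  6
 C  0  1  2  2  2  2  3  4  5  5  6
dp[12][10] = 6. One LCS (by backtracking along matches): GAGCAA.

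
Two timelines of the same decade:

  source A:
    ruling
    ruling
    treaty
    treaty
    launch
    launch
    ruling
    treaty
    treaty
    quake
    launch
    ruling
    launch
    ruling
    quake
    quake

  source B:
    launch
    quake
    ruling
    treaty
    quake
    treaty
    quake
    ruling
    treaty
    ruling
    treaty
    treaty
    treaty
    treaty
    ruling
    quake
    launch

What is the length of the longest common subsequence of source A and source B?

Match ruling (source A #1, source B #8) → ruling (source A #2, source B #10) → treaty (source A #3, source B #11) → treaty (source A #4, source B #12) → treaty (source A #8, source B #13) → treaty (source A #9, source B #14) → quake (source A #10, source B #16) → launch (source A #13, source B #17) — 8 events in the same relative order in both. The LCS DP gives dp[16][17] = 8, so this is optimal.

8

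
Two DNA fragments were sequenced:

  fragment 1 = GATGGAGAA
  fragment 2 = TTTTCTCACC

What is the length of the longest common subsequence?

2

Pick T at fragment 1[3]=fragment 2[6], then A at fragment 1[6]=fragment 2[8]; all 2 bases appear in both, in order. Since dp[9][10] = 2, nothing longer is possible.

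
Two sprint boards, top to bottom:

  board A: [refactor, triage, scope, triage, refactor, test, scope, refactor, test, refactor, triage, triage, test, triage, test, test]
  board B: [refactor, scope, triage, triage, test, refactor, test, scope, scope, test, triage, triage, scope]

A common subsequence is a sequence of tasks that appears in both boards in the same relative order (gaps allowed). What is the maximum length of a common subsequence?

Taking refactor [1,1], triage [2,3], triage [4,4], refactor [5,6], test [6,7], scope [7,9], test [9,10], triage [11,11], triage [12,12] gives a common subsequence of length 9. The LCS DP gives dp[16][13] = 9, so this is optimal.

9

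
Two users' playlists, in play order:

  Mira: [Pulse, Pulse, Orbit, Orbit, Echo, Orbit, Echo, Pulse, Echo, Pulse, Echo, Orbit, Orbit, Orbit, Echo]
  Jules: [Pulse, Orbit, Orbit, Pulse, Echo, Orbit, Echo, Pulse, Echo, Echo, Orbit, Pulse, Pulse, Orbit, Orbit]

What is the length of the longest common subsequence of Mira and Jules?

Match Pulse [2,1]; then Orbit [3,2]; then Orbit [4,3]; then Echo [5,5]; then Orbit [6,6]; then Echo [7,7]; then Pulse [8,8]; then Echo [9,9]; then Echo [11,10]; then Orbit [12,11]; then Orbit [13,14]; then Orbit [14,15] — 12 songs in the same relative order in both. Since dp[15][15] = 12, nothing longer is possible.

12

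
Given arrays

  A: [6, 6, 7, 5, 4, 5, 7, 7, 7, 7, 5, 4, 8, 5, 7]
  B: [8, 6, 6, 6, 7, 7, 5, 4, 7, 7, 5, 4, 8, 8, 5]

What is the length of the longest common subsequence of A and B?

Match 6 at A[1]=B[3], then 6 at A[2]=B[4], then 7 at A[3]=B[6], then 5 at A[4]=B[7], then 4 at A[5]=B[8], then 7 at A[9]=B[9], then 7 at A[10]=B[10], then 5 at A[11]=B[11], then 4 at A[12]=B[12], then 8 at A[13]=B[14], then 5 at A[14]=B[15] — 11 values in the same relative order in both. Since dp[15][15] = 11, nothing longer is possible.

11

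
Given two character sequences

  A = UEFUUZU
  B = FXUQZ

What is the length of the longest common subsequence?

Let dp[i][j] be the LCS length of the first i characters of A and the first j characters of B. dp[i][j] = dp[i-1][j-1]+1 when the i-th and j-th characters match, else max(dp[i-1][j], dp[i][j-1]).
    ·  F  X  U  Q  Z
 ·  0  0  0  0  0  0
 U  0  0  0  1  1  1
 E  0  0  0  1  1  1
 F  0  1  1  1  1  1
 U  0  1  1  2  2  2
 U  0  1  1  2  2  2
 Z  0  1  1  2  2  3
 U  0  1  1  2  2  3
dp[7][5] = 3. One LCS (by backtracking along matches): FUZ.

3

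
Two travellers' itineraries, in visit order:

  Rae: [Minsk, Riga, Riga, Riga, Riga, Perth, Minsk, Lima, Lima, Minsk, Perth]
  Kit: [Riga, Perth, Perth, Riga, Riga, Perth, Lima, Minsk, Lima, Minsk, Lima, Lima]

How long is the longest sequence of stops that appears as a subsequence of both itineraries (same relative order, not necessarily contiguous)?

One common subsequence of length 7: Riga [2,1], then Riga [4,4], then Riga [5,5], then Perth [6,6], then Minsk [7,10], then Lima [8,11], then Lima [9,12]. dp[11][12] = 7 confirms this is the maximum.

7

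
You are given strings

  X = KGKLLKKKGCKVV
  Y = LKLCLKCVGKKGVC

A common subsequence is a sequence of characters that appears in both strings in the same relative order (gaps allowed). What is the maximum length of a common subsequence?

Match K [3,2] → L [4,3] → L [5,5] → K [6,6] → K [7,10] → K [8,11] → G [9,12] → C [10,14] — 8 characters in the same relative order in both. Since dp[13][14] = 8, nothing longer is possible.

8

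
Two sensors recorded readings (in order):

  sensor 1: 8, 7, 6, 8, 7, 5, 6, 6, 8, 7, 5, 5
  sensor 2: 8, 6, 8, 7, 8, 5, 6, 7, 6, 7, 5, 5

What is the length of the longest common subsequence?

10

Pick 8 [1,1], 6 [3,2], 8 [4,3], 7 [5,4], 5 [6,6], 6 [7,7], 6 [8,9], 7 [10,10], 5 [11,11], 5 [12,12]; all 10 values appear in both, in order. dp[12][12] = 10 confirms this is the maximum.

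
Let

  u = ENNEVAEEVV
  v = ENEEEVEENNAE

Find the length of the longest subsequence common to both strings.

Pick E (u #1, v #1) → N (u #2, v #2) → E (u #4, v #5) → V (u #5, v #6) → A (u #6, v #11) → E (u #8, v #12); all 6 characters appear in both, in order. The LCS DP gives dp[10][12] = 6, so this is optimal.

6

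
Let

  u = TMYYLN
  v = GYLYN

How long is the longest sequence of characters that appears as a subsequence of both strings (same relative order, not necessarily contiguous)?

Pick Y (u #3, v #2); then Y (u #4, v #4); then N (u #6, v #5); all 3 characters appear in both, in order. Since dp[6][5] = 3, nothing longer is possible.

3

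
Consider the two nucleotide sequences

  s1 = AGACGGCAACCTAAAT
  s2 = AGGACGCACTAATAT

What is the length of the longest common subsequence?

13

One common subsequence of length 13: A [1,1], then G [2,3], then A [3,4], then C [4,5], then G [6,6], then C [7,7], then A [9,8], then C [11,9], then T [12,10], then A [13,11], then A [14,12], then A [15,14], then T [16,15]. Since dp[16][15] = 13, nothing longer is possible.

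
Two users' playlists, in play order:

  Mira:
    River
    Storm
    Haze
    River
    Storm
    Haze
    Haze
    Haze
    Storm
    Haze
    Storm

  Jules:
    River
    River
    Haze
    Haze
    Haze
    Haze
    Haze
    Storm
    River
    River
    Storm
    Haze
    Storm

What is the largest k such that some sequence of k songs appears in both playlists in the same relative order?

8

Taking River (Mira #1, Jules #2), then Haze (Mira #3, Jules #4), then Haze (Mira #6, Jules #5), then Haze (Mira #7, Jules #6), then Haze (Mira #8, Jules #7), then Storm (Mira #9, Jules #11), then Haze (Mira #10, Jules #12), then Storm (Mira #11, Jules #13) gives a common subsequence of length 8. Since dp[11][13] = 8, nothing longer is possible.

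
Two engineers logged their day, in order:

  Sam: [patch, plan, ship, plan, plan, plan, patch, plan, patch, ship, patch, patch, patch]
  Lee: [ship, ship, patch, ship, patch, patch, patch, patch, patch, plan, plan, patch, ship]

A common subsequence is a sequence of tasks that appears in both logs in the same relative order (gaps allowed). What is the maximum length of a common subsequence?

7

One common subsequence of length 7: patch at Sam[1]=Lee[3] → ship at Sam[3]=Lee[4] → patch at Sam[7]=Lee[6] → patch at Sam[9]=Lee[7] → patch at Sam[11]=Lee[8] → patch at Sam[12]=Lee[9] → patch at Sam[13]=Lee[12]. Since dp[13][13] = 7, nothing longer is possible.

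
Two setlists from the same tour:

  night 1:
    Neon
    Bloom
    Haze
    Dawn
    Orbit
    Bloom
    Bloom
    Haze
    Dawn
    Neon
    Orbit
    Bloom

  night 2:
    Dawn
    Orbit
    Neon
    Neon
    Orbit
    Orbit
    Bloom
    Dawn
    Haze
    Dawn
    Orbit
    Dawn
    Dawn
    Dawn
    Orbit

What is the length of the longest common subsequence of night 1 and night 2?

7

Match Neon at night 1[1]=night 2[4] → Bloom at night 1[2]=night 2[7] → Haze at night 1[3]=night 2[9] → Dawn at night 1[4]=night 2[10] → Orbit at night 1[5]=night 2[11] → Dawn at night 1[9]=night 2[14] → Orbit at night 1[11]=night 2[15] — 7 songs in the same relative order in both. Since dp[12][15] = 7, nothing longer is possible.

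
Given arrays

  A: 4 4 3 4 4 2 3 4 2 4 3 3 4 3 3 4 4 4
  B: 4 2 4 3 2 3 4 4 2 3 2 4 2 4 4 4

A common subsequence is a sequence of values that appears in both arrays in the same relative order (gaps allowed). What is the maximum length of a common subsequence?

12

One common subsequence of length 12: 4 (A #1, B #1); then 4 (A #2, B #3); then 3 (A #3, B #6); then 4 (A #4, B #7); then 4 (A #5, B #8); then 2 (A #6, B #9); then 3 (A #7, B #10); then 4 (A #8, B #12); then 2 (A #9, B #13); then 4 (A #16, B #14); then 4 (A #17, B #15); then 4 (A #18, B #16). dp[18][16] = 12 confirms this is the maximum.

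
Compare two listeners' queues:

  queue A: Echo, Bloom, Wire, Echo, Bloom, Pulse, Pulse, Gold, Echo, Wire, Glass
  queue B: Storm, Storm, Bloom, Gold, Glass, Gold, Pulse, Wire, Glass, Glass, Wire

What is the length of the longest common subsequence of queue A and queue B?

4

Match Bloom [2,3]; then Pulse [7,7]; then Wire [10,8]; then Glass [11,10] — 4 songs in the same relative order in both. The LCS DP gives dp[11][11] = 4, so this is optimal.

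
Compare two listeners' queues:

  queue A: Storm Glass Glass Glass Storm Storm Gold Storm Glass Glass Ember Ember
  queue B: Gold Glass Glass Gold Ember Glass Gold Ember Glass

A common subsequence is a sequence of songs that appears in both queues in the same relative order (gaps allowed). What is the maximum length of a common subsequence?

Pick Glass [2,2] → Glass [3,3] → Glass [4,6] → Gold [7,7] → Glass [10,9]; all 5 songs appear in both, in order. The LCS DP gives dp[12][9] = 5, so this is optimal.

5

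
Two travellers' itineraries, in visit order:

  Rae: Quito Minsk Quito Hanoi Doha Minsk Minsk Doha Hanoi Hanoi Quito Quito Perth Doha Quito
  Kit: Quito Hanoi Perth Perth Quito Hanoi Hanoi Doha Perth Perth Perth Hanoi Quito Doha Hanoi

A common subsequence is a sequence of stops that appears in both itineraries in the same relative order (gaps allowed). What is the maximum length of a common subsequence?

Match Quito [1,1] → Quito [3,5] → Hanoi [4,7] → Doha [5,8] → Hanoi [10,12] → Quito [12,13] → Doha [14,14] — 7 stops in the same relative order in both. dp[15][15] = 7 confirms this is the maximum.

7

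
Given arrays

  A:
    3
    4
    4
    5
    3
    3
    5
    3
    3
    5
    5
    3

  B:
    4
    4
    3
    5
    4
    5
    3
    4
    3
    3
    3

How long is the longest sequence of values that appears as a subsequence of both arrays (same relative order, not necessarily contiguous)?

7

Match 3 [1,3] → 4 [3,5] → 5 [4,6] → 3 [5,7] → 3 [8,9] → 3 [9,10] → 3 [12,11] — 7 values in the same relative order in both. The LCS DP gives dp[12][11] = 7, so this is optimal.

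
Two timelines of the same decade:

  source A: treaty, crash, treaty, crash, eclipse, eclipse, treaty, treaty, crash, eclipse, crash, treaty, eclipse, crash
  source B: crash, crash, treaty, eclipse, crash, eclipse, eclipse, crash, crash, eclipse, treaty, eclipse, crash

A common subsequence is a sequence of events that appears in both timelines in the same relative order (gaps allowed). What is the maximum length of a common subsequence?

Pick crash at source A[2]=source B[2], then treaty at source A[3]=source B[3], then crash at source A[4]=source B[5], then eclipse at source A[5]=source B[6], then eclipse at source A[6]=source B[7], then crash at source A[9]=source B[9], then eclipse at source A[10]=source B[10], then treaty at source A[12]=source B[11], then eclipse at source A[13]=source B[12], then crash at source A[14]=source B[13]; all 10 events appear in both, in order. The LCS DP gives dp[14][13] = 10, so this is optimal.

10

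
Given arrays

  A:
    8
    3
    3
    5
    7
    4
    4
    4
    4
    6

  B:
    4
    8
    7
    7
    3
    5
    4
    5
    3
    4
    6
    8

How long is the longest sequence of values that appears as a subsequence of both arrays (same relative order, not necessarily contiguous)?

6

Let dp[i][j] be the LCS length of the first i values of A and the first j values of B. dp[i][j] = dp[i-1][j-1]+1 when the i-th and j-th values match, else max(dp[i-1][j], dp[i][j-1]).
    ·  4  8  7  7  3  5  4  5  3  4  6  8
 ·  0  0  0  0  0  0  0  0  0  0  0  0  0
 8  0  0  1  1  1  1  1  1  1  1  1  1  1
 3  0  0  1  1  1  2  2  2  2  2  2  2  2
 3  0  0  1  1  1  2  2  2  2  3  3  3  3
 5  0  0  1  1  1  2  3  3  3  3  3  3  3
 7  0  0  1  2  2  2  3  3  3  3  3  3  3
 4  0  1  1  2  2  2  3  4  4  4  4  4  4
 4  0  1  1  2  2  2  3  4  4  4  5  5  5
 4  0  1  1  2  2  2  3  4  4  4  5  5  5
 4  0  1  1  2  2  2  3  4  4  4  5  5  5
 6  0  1  1  2  2  2  3  4  4  4  5  6  6
dp[10][12] = 6. One LCS (by backtracking along matches): 8, 3, 5, 4, 4, 6.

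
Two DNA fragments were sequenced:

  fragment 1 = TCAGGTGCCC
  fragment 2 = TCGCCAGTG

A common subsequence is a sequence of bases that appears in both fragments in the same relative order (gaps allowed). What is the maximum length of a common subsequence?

6

One common subsequence of length 6: T at fragment 1[1]=fragment 2[1], C at fragment 1[2]=fragment 2[5], A at fragment 1[3]=fragment 2[6], G at fragment 1[5]=fragment 2[7], T at fragment 1[6]=fragment 2[8], G at fragment 1[7]=fragment 2[9]. dp[10][9] = 6 confirms this is the maximum.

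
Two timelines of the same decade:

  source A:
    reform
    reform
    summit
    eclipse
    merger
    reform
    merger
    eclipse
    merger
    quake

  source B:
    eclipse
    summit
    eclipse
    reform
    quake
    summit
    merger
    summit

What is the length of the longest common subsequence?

4

Taking summit [3,2], then eclipse [4,3], then reform [6,4], then merger [7,7] gives a common subsequence of length 4. The LCS DP gives dp[10][8] = 4, so this is optimal.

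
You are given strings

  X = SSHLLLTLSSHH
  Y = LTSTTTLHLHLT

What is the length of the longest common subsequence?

5

Let dp[i][j] be the LCS length of the first i characters of X and the first j characters of Y. dp[i][j] = dp[i-1][j-1]+1 when the i-th and j-th characters match, else max(dp[i-1][j], dp[i][j-1]).
    ·  L  T  S  T  T  T  L  H  L  H  L  T
 ·  0  0  0  0  0  0  0  0  0  0  0  0  0
 S  0  0  0  1  1  1  1  1  1  1  1  1  1
 S  0  0  0  1  1  1  1  1  1  1  1  1  1
 H  0  0  0  1  1  1  1  1  2  2  2  2  2
 L  0  1  1  1  1  1  1  2  2  3  3  3  3
 L  0  1  1  1  1  1  1  2  2  3  3  4  4
 L  0  1  1  1  1  1  1  2  2  3  3  4  4
 T  0  1  2  2  2  2  2  2  2  3  3  4  5
 L  0  1  2  2  2  2  2  3  3  3  3  4  5
 S  0  1  2  3  3  3  3  3  3  3  3  4  5
 S  0  1  2  3  3  3  3  3  3  3  3  4  5
 H  0  1  2  3  3  3  3  3  4  4  4  4  5
 H  0  1  2  3  3  3  3  3  4  4  5  5  5
dp[12][12] = 5. One LCS (by backtracking along matches): SHLLT.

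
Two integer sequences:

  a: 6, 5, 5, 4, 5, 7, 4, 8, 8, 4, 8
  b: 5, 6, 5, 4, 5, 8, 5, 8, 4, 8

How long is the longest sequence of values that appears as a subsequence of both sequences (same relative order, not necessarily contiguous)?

Let dp[i][j] be the LCS length of the first i values of a and the first j values of b. dp[i][j] = dp[i-1][j-1]+1 when the i-th and j-th values match, else max(dp[i-1][j], dp[i][j-1]).
    ·  5  6  5  4  5  8  5  8  4  8
 ·  0  0  0  0  0  0  0  0  0  0  0
 6  0  0  1  1  1  1  1  1  1  1  1
 5  0  1  1  2  2  2  2  2  2  2  2
 5  0  1  1  2  2  3  3  3  3  3  3
 4  0  1  1  2  3  3  3  3  3  4  4
 5  0  1  1  2  3  4  4  4  4  4  4
 7  0  1  1  2  3  4  4  4  4  4  4
 4  0  1  1  2  3  4  4  4  4  5  5
 8  0  1  1  2  3  4  5  5  5  5  6
 8  0  1  1  2  3  4  5  5  6  6  6
 4  0  1  1  2  3  4  5  5  6  7  7
 8  0  1  1  2  3  4  5  5  6  7  8
dp[11][10] = 8. One LCS (by backtracking along matches): 6, 5, 4, 5, 8, 8, 4, 8.

8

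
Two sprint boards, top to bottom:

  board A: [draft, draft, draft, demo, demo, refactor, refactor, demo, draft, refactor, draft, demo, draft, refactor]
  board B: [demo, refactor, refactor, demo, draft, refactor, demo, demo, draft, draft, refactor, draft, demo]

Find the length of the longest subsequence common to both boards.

9

Match demo at board A[5]=board B[1]; then refactor at board A[6]=board B[2]; then refactor at board A[7]=board B[3]; then demo at board A[8]=board B[4]; then draft at board A[9]=board B[5]; then refactor at board A[10]=board B[6]; then draft at board A[11]=board B[9]; then draft at board A[13]=board B[10]; then refactor at board A[14]=board B[11] — 9 tasks in the same relative order in both. Since dp[14][13] = 9, nothing longer is possible.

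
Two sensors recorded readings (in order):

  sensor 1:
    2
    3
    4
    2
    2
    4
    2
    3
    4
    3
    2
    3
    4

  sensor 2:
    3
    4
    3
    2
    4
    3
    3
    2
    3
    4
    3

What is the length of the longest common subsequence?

9

Pick 3 [2,1]; then 4 [3,2]; then 2 [5,4]; then 4 [6,5]; then 3 [8,6]; then 3 [10,7]; then 2 [11,8]; then 3 [12,9]; then 4 [13,10]; all 9 values appear in both, in order. dp[13][11] = 9 confirms this is the maximum.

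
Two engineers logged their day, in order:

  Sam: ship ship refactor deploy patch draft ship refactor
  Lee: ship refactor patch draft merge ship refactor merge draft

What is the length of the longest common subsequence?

6

One common subsequence of length 6: ship at Sam[2]=Lee[1] → refactor at Sam[3]=Lee[2] → patch at Sam[5]=Lee[3] → draft at Sam[6]=Lee[4] → ship at Sam[7]=Lee[6] → refactor at Sam[8]=Lee[7], and the DP table's final entry dp[8][9] is also 6, so no common subsequence is longer.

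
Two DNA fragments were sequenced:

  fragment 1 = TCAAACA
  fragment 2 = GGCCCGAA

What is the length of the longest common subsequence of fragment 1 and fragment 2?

3

Let dp[i][j] be the LCS length of the first i bases of fragment 1 and the first j bases of fragment 2. dp[i][j] = dp[i-1][j-1]+1 when the i-th and j-th bases match, else max(dp[i-1][j], dp[i][j-1]).
    ·  G  G  C  C  C  G  A  A
 ·  0  0  0  0  0  0  0  0  0
 T  0  0  0  0  0  0  0  0  0
 C  0  0  0  1  1  1  1  1  1
 A  0  0  0  1  1  1  1  2  2
 A  0  0  0  1  1  1  1  2  3
 A  0  0  0  1  1  1  1  2  3
 C  0  0  0  1  2  2  2  2  3
 A  0  0  0  1  2  2  2  3  3
dp[7][8] = 3. One LCS (by backtracking along matches): CAA.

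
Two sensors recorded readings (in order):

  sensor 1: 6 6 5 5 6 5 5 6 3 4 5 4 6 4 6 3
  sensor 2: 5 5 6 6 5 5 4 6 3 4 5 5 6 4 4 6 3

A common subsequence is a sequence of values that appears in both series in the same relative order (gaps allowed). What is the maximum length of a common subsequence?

One common subsequence of length 13: 5 [3,1], then 5 [4,2], then 6 [5,4], then 5 [6,5], then 5 [7,6], then 6 [8,8], then 3 [9,9], then 4 [10,10], then 5 [11,12], then 4 [12,14], then 4 [14,15], then 6 [15,16], then 3 [16,17]. Since dp[16][17] = 13, nothing longer is possible.

13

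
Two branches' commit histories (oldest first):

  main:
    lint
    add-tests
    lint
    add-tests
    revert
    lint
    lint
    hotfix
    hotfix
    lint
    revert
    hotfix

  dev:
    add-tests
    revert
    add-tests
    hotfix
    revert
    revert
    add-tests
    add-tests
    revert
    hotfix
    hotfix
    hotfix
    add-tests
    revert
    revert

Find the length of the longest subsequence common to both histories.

One common subsequence of length 6: add-tests (main #2, dev #7), add-tests (main #4, dev #8), revert (main #5, dev #9), hotfix (main #8, dev #11), hotfix (main #9, dev #12), revert (main #11, dev #15). dp[12][15] = 6 confirms this is the maximum.

6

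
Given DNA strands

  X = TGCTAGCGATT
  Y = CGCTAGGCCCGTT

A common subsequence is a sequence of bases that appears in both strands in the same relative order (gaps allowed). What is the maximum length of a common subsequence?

Pick G at X[2]=Y[2], C at X[3]=Y[3], T at X[4]=Y[4], A at X[5]=Y[5], G at X[6]=Y[7], C at X[7]=Y[10], G at X[8]=Y[11], T at X[10]=Y[12], T at X[11]=Y[13]; all 9 bases appear in both, in order. Since dp[11][13] = 9, nothing longer is possible.

9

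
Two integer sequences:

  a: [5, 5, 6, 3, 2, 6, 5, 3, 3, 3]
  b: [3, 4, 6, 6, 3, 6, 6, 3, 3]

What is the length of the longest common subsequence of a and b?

Match 6 [3,4] → 3 [4,5] → 6 [6,7] → 3 [9,8] → 3 [10,9] — 5 values in the same relative order in both. dp[10][9] = 5 confirms this is the maximum.

5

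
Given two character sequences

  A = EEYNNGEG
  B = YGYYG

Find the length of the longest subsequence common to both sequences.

3

Match Y [3,1]; then G [6,2]; then G [8,5] — 3 characters in the same relative order in both. The LCS DP gives dp[8][5] = 3, so this is optimal.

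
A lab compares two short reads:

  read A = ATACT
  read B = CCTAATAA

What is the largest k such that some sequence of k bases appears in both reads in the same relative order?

Let dp[i][j] be the LCS length of the first i bases of read A and the first j bases of read B. dp[i][j] = dp[i-1][j-1]+1 when the i-th and j-th bases match, else max(dp[i-1][j], dp[i][j-1]).
    ·  C  C  T  A  A  T  A  A
 ·  0  0  0  0  0  0  0  0  0
 A  0  0  0  0  1  1  1  1  1
 T  0  0  0  1  1  1  2  2  2
 A  0  0  0  1  2  2  2  3  3
 C  0  1  1  1  2  2  2  3  3
 T  0  1  1  2  2  2  3  3  3
dp[5][8] = 3. One LCS (by backtracking along matches): ATA.

3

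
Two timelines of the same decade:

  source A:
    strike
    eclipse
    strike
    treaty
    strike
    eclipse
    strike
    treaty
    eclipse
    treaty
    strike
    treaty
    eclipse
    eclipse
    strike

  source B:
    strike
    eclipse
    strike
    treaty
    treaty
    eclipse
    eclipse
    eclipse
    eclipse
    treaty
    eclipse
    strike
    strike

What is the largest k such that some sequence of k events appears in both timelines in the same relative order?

9

One common subsequence of length 9: strike (source A #1, source B #1) → eclipse (source A #2, source B #2) → strike (source A #3, source B #3) → treaty (source A #4, source B #5) → eclipse (source A #6, source B #9) → treaty (source A #8, source B #10) → eclipse (source A #9, source B #11) → strike (source A #11, source B #12) → strike (source A #15, source B #13). The LCS DP gives dp[15][13] = 9, so this is optimal.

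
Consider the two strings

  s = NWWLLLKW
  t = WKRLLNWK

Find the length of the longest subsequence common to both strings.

4

Let dp[i][j] be the LCS length of the first i characters of s and the first j characters of t. dp[i][j] = dp[i-1][j-1]+1 when the i-th and j-th characters match, else max(dp[i-1][j], dp[i][j-1]).
    ·  W  K  R  L  L  N  W  K
 ·  0  0  0  0  0  0  0  0  0
 N  0  0  0  0  0  0  1  1  1
 W  0  1  1  1  1  1  1  2  2
 W  0  1  1  1  1  1  1  2  2
 L  0  1  1  1  2  2  2  2  2
 L  0  1  1  1  2  3  3  3  3
 L  0  1  1  1  2  3  3  3  3
 K  0  1  2  2  2  3  3  3  4
 W  0  1  2  2  2  3  3  4  4
dp[8][8] = 4. One LCS (by backtracking along matches): WLLK.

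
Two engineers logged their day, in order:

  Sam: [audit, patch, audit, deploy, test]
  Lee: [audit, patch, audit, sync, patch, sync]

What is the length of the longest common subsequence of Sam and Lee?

One common subsequence of length 3: audit [1,1], patch [2,2], audit [3,3]. The LCS DP gives dp[5][6] = 3, so this is optimal.

3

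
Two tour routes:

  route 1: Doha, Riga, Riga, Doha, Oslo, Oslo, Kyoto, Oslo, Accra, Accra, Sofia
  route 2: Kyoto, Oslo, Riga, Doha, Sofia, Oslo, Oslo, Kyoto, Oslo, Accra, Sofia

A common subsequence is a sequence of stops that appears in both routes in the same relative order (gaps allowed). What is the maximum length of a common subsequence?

8

Taking Riga (route 1 #3, route 2 #3), Doha (route 1 #4, route 2 #4), Oslo (route 1 #5, route 2 #6), Oslo (route 1 #6, route 2 #7), Kyoto (route 1 #7, route 2 #8), Oslo (route 1 #8, route 2 #9), Accra (route 1 #10, route 2 #10), Sofia (route 1 #11, route 2 #11) gives a common subsequence of length 8, and the DP table's final entry dp[11][11] is also 8, so no common subsequence is longer.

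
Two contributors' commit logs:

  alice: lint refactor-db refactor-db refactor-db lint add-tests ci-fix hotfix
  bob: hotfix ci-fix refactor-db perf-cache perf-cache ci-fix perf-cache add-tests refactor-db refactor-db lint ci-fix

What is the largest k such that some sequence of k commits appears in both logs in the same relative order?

5

One common subsequence of length 5: refactor-db at alice[2]=bob[3] → refactor-db at alice[3]=bob[9] → refactor-db at alice[4]=bob[10] → lint at alice[5]=bob[11] → ci-fix at alice[7]=bob[12], and the DP table's final entry dp[8][12] is also 5, so no common subsequence is longer.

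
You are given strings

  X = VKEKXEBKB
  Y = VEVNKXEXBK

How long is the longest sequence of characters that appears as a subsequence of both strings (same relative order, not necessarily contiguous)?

7

Taking V [1,1], E [3,2], K [4,5], X [5,6], E [6,7], B [7,9], K [8,10] gives a common subsequence of length 7. dp[9][10] = 7 confirms this is the maximum.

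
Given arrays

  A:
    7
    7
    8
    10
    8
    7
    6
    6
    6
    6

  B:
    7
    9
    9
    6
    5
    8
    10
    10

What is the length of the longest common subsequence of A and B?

Match 7 (A #1, B #1) → 8 (A #3, B #6) → 10 (A #4, B #8) — 3 values in the same relative order in both, and the DP table's final entry dp[10][8] is also 3, so no common subsequence is longer.

3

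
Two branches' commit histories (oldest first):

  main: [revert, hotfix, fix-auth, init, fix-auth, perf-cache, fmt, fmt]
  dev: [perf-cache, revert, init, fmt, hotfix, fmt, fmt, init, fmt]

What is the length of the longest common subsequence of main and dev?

4

Pick revert at main[1]=dev[2], then hotfix at main[2]=dev[5], then init at main[4]=dev[8], then fmt at main[8]=dev[9]; all 4 commits appear in both, in order. The LCS DP gives dp[8][9] = 4, so this is optimal.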